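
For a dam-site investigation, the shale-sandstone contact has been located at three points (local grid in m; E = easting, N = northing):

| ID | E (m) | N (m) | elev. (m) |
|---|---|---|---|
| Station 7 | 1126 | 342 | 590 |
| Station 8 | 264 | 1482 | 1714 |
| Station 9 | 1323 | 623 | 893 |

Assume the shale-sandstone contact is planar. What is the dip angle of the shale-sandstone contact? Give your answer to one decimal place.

46.0°

Two edge vectors: Station 7→Station 8 = (-862, 1140, 1124), Station 7→Station 9 = (197, 281, 303).
Normal n = (Station 7→Station 8) × (Station 7→Station 9) = (29576, 482614, -466802).
So ∂z/∂E = −n_x/n_z = 0.06336 and ∂z/∂N = −n_y/n_z = 1.03387.
Gradient magnitude |∇z| = √(a² + b²) = √(0.00401 + 1.06889) = 1.03581.
True dip = arctan(1.03581) = 46.0°, dipping toward S (azimuth ≈ 184°).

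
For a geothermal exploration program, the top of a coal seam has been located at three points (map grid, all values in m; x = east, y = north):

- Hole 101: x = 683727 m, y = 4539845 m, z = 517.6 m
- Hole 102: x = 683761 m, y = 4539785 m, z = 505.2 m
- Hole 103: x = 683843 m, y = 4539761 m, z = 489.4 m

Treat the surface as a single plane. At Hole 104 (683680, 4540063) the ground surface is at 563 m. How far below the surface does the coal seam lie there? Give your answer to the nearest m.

Two edge vectors: Hole 101→Hole 102 = (34, -60, -12.4), Hole 101→Hole 103 = (116, -84, -28.2).
Normal n = (Hole 101→Hole 102) × (Hole 101→Hole 103) = (650.4, -479.6, 4104).
So ∂z/∂x = −n_x/n_z = −0.15847953 and ∂z/∂y = −n_y/n_z = 0.11686160.
Intercept c from Hole 101: 517.6 + 108356.74 − 530533.54 = −421659.21.
At (683680, 4540063): z_contact = −108349.3 + 530559.0 − 421659.21 = 550.5 m.
Depth below ground = 563 − 550.5 = 12 m.

12 m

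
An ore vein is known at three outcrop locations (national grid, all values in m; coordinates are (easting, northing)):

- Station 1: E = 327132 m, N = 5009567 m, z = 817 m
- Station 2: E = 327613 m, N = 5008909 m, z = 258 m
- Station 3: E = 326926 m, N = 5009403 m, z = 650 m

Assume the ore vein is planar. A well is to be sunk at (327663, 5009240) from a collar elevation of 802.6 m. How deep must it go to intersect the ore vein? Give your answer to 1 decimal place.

238.6 m

Let the plane be z = a·E + b·N + c.
Station 2−Station 1: 481a − 658b = −559;  Station 3−Station 1: −206a − 164b = −167.
Solving gives a = 0.084922027, b = 0.911622332.
Then c = 817 − a·327132 − b·5009567 = −4593796.87.
At (327663, 5009240): z_contact = 27825.81 + 4566535.05 − 4593796.87 = 563.99 m.
Depth below ground = 802.6 − 563.99 = 238.6 m.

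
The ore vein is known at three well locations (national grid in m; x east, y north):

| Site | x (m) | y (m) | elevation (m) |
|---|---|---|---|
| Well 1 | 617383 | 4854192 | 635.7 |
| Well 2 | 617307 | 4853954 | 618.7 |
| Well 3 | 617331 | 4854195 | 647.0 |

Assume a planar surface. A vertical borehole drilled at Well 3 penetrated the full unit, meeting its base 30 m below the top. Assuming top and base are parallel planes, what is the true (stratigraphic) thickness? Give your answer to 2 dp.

Two edge vectors: Well 1→Well 2 = (-76, -238, -17), Well 1→Well 3 = (-52, 3, 11.3).
Normal n = (Well 1→Well 2) × (Well 1→Well 3) = (-2638.4, 1742.8, -12604).
So ∂z/∂x = −n_x/n_z = −0.20933 and ∂z/∂y = −n_y/n_z = 0.13827.
|∇z| = √(a²+b²) = 0.25088, so dip δ = arctan(0.25088) = 14.08°.
True thickness = vertical thickness × cos δ = 30 × cos 14.08° = 29.10 m.

29.10 m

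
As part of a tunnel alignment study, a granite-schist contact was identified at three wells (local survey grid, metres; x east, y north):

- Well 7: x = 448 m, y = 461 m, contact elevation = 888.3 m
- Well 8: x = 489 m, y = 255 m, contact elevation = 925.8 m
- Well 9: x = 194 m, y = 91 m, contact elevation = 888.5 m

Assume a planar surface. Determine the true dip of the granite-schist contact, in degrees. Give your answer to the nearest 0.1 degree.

Let the plane be z = a·x + b·y + c.
Well 8−Well 7: 41a − 206b = 37.5;  Well 9−Well 7: −254a − 370b = 0.2.
Solving gives a = 0.20496, b = −0.14125.
Gradient magnitude |∇z| = √(a² + b²) = √(0.04201 + 0.01995) = 0.24892.
True dip = arctan(0.24892) = 14.0°, dipping toward NW (azimuth ≈ 305°).

14.0°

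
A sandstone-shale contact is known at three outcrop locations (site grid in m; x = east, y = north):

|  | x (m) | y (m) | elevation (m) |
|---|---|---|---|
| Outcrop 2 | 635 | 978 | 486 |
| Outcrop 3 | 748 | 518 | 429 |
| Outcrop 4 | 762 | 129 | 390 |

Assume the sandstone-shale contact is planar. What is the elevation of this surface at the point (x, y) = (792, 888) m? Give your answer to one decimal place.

459.6 m

Let the plane be z = a·x + b·y + c.
Outcrop 3−Outcrop 2: 113a − 460b = −57;  Outcrop 4−Outcrop 2: 127a − 849b = −96.
Solving gives a = −0.11283, b = 0.09620.
Then c = 486 − a·635 − b·978 = 463.57.
At (792, 888): z = −89.4 + 85.4 + 463.57 = 459.6 m.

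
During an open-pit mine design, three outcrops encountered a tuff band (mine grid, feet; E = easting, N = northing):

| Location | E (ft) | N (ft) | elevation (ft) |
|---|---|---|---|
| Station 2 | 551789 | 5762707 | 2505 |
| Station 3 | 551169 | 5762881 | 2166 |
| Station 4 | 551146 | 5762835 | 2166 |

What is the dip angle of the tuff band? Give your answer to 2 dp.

Let the plane be z = a·E + b·N + c.
Station 3−Station 2: −620a + 174b = −339;  Station 4−Station 2: −643a + 128b = −339.
Solving gives a = 0.47949, b = −0.23975.
Gradient magnitude |∇z| = √(a² + b²) = √(0.22991 + 0.05748) = 0.53609.
True dip = arctan(0.53609) = 28.20°, dipping toward WNW (azimuth ≈ 297°).

28.20°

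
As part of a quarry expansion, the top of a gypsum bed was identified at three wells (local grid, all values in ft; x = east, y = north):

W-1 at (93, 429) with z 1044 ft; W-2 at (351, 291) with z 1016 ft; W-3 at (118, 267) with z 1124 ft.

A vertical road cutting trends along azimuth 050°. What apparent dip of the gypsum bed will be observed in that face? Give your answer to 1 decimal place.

Let the plane be z = a·x + b·y + c.
W-2−W-1: 258a − 138b = −28;  W-3−W-1: 25a − 162b = 80.
Solving gives a = −0.40620, b = −0.55651.
Unit vector along 050° is (sin 50°, cos 50°) = (0.7660, 0.6428).
Slope in that direction = a·(0.7660) + b·(0.6428) = −0.66888.
Apparent dip = arctan|0.66888| = 33.8° (true dip is 34.6°, so apparent ≤ true as expected).

33.8°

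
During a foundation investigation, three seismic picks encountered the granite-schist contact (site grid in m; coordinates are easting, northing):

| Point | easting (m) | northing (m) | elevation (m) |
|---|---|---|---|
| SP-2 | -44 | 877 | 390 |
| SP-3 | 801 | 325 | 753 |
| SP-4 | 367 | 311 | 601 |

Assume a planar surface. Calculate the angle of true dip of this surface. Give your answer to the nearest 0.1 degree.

Let the plane be z = a·easting + b·northing + c.
SP-3−SP-2: 845a − 552b = 363;  SP-4−SP-2: 411a − 566b = 211.
Solving gives a = 0.35396, b = −0.11576.
Gradient magnitude |∇z| = √(a² + b²) = √(0.12529 + 0.01340) = 0.37241.
True dip = arctan(0.37241) = 20.4°, dipping toward WNW (azimuth ≈ 288°).

20.4°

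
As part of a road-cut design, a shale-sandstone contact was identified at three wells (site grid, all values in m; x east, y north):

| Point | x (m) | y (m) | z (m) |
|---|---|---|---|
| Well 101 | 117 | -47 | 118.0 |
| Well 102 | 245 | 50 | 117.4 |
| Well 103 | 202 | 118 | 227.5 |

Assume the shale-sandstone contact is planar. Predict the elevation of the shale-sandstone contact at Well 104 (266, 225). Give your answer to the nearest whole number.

291 m

Two edge vectors: Well 101→Well 102 = (128, 97, -0.6), Well 101→Well 103 = (85, 165, 109.5).
Normal n = (Well 101→Well 102) × (Well 101→Well 103) = (10720.5, -14067, 12875).
So ∂z/∂x = −n_x/n_z = −0.83266 and ∂z/∂y = −n_y/n_z = 1.09258.
Intercept c from Well 101: 118 + 97.42 + 51.35 = 266.77.
At (266, 225): z = −221.5 + 245.8 + 266.77 = 291.1 m.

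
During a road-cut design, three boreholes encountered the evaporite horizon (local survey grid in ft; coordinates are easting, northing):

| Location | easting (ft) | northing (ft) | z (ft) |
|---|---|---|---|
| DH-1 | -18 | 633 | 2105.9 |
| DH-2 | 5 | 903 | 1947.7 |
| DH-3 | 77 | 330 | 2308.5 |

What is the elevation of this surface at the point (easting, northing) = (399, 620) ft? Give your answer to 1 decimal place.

Let the plane be z = a·easting + b·northing + c.
DH-2−DH-1: 23a + 270b = −158.2;  DH-3−DH-1: 95a − 303b = 202.6.
Solving gives a = 0.20747, b = −0.60360.
Then c = 2105.9 − a·-18 − b·633 = 2491.71.
At (399, 620): z = 82.8 − 374.2 + 2491.71 = 2200.3 ft.

2200.3 ft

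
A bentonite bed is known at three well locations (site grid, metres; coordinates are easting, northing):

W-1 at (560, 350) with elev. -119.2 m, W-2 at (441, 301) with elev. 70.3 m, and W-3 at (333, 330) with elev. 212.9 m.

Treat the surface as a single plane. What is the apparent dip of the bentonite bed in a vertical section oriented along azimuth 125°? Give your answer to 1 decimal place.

Two edge vectors: W-1→W-2 = (-119, -49, 189.5), W-1→W-3 = (-227, -20, 332.1).
Normal n = (W-1→W-2) × (W-1→W-3) = (-12482.9, -3496.6, -8743).
So ∂z/∂easting = −n_x/n_z = −1.42776 and ∂z/∂northing = −n_y/n_z = −0.39993.
Unit vector along 125° is (sin 125°, cos 125°) = (0.8192, -0.5736).
Slope in that direction = a·(0.8192) + b·(-0.5736) = −0.94016.
Apparent dip = arctan|0.94016| = 43.2° (true dip is 56.0°, so apparent ≤ true as expected).

43.2°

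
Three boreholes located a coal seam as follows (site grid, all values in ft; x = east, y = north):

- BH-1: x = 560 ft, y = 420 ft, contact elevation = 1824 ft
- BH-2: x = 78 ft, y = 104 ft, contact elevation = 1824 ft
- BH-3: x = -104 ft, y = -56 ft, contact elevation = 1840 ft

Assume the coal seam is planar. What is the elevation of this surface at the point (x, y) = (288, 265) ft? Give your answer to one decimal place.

Let the plane be z = a·x + b·y + c.
BH-2−BH-1: −482a − 316b = 0;  BH-3−BH-1: −664a − 476b = 16.
Solving gives a = 0.25785, b = −0.39331.
Then c = 1824 − a·560 − b·420 = 1844.79.
At (288, 265): z = 74.3 − 104.2 + 1844.79 = 1814.8 ft.

1814.8 ft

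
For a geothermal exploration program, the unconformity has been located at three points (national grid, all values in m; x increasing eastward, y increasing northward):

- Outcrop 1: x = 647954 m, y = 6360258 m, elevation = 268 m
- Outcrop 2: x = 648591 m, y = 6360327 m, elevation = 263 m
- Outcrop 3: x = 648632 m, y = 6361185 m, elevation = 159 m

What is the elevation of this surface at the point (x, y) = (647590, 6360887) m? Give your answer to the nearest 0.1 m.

189.7 m

Two edge vectors: Outcrop 1→Outcrop 2 = (637, 69, -5), Outcrop 1→Outcrop 3 = (678, 927, -109).
Normal n = (Outcrop 1→Outcrop 2) × (Outcrop 1→Outcrop 3) = (-2886, 66043, 543717).
So ∂z/∂x = −n_x/n_z = 0.005307908 and ∂z/∂y = −n_y/n_z = −0.121465763.
Intercept c from Outcrop 1: 268 − 3439.28 + 772553.59 = 769382.31.
At (647590, 6360887): z = 3437.3 − 772630.0 + 769382.31 = 189.7 m.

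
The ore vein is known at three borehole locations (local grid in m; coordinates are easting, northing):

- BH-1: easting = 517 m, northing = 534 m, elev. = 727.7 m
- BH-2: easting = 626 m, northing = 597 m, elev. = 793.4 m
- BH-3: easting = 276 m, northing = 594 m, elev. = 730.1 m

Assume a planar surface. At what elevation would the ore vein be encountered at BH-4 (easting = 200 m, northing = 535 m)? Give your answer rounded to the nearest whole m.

673 m

Two edge vectors: BH-1→BH-2 = (109, 63, 65.7), BH-1→BH-3 = (-241, 60, 2.4).
Normal n = (BH-1→BH-2) × (BH-1→BH-3) = (-3790.8, -16095.3, 21723).
So ∂z/∂easting = −n_x/n_z = 0.17451 and ∂z/∂northing = −n_y/n_z = 0.74093.
Intercept c from BH-1: 727.7 − 90.22 − 395.66 = 241.82.
At (200, 535): z = 34.9 + 396.4 + 241.82 = 673.1 m.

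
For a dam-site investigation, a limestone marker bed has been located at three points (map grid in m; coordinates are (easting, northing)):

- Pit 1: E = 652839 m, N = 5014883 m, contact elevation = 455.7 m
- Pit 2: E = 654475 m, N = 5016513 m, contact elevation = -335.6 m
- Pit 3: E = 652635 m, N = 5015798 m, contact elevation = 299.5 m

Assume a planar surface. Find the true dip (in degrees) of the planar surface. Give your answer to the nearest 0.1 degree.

Let the plane be z = a·E + b·N + c.
Pit 2−Pit 1: 1636a + 1630b = −791.3;  Pit 3−Pit 1: −204a + 915b = −156.2.
Solving gives a = −0.25660, b = −0.22792.
Gradient magnitude |∇z| = √(a² + b²) = √(0.06584 + 0.05195) = 0.34320.
True dip = arctan(0.34320) = 18.9°, dipping toward NE (azimuth ≈ 048°).

18.9°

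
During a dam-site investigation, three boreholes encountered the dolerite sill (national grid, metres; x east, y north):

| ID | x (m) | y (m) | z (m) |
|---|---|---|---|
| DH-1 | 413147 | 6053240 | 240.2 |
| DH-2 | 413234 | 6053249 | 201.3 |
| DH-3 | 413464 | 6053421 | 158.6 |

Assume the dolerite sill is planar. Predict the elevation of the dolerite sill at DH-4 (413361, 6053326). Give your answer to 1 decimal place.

Let the plane be z = a·x + b·y + c.
DH-2−DH-1: 87a + 9b = −38.9;  DH-3−DH-1: 317a + 181b = −81.6.
Solving gives a = −0.489103459, b = 0.405777881.
Then c = 240.2 − a·413147 − b·6053240 = −2253959.07.
At (413361, 6053326): z = −202176.3 + 2456305.8 − 2253959.07 = 170.4 m.

170.4 m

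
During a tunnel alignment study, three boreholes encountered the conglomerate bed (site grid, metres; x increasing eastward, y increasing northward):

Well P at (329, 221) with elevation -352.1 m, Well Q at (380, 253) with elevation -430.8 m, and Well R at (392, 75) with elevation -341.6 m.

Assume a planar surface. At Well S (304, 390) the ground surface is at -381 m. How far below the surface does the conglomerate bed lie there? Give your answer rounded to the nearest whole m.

40 m

Two edge vectors: Well P→Well Q = (51, 32, -78.7), Well P→Well R = (63, -146, 10.5).
Normal n = (Well P→Well Q) × (Well P→Well R) = (-11154.2, -5493.6, -9462).
So ∂z/∂x = −n_x/n_z = −1.17884 and ∂z/∂y = −n_y/n_z = −0.58060.
Intercept c from Well P: -352.1 + 387.84 + 128.31 = 164.05.
At (304, 390): z_contact = −358.4 − 226.4 + 164.05 = -420.7 m.
Depth below ground = -381 − (-420.7) = 40 m.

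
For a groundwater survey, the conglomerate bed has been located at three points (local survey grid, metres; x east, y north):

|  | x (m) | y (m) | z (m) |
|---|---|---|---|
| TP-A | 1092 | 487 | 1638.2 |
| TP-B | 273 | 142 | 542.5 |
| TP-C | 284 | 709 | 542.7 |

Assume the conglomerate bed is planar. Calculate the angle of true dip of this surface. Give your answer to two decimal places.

Let the plane be z = a·x + b·y + c.
TP-B−TP-A: −819a − 345b = −1095.7;  TP-C−TP-A: −808a + 222b = −1095.5.
Solving gives a = 1.34872, b = −0.02581.
Gradient magnitude |∇z| = √(a² + b²) = √(1.81906 + 0.00067) = 1.34897.
True dip = arctan(1.34897) = 53.45°, dipping toward W (azimuth ≈ 271°).

53.45°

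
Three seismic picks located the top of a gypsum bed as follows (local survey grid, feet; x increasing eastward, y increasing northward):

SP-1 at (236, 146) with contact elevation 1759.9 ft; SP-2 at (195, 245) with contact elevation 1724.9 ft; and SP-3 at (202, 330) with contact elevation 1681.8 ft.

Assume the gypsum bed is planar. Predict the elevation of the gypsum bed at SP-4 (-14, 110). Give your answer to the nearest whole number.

Two edge vectors: SP-1→SP-2 = (-41, 99, -35), SP-1→SP-3 = (-34, 184, -78.1).
Normal n = (SP-1→SP-2) × (SP-1→SP-3) = (-1291.9, -2012.1, -4178).
So ∂z/∂x = −n_x/n_z = −0.30921 and ∂z/∂y = −n_y/n_z = −0.48159.
Intercept c from SP-1: 1759.9 + 72.97 + 70.31 = 1903.19.
At (-14, 110): z = 4.3 − 53.0 + 1903.19 = 1854.5 ft.

1855 ft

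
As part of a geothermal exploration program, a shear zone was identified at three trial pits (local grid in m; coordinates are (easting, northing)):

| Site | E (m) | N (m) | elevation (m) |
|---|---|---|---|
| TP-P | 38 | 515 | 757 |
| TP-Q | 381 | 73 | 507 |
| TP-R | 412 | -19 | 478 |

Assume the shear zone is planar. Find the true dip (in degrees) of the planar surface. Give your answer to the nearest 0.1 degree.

30.3°

Let the plane be z = a·E + b·N + c.
TP-Q−TP-P: 343a − 442b = −250;  TP-R−TP-P: 374a − 534b = −279.
Solving gives a = −0.57029, b = 0.12305.
Gradient magnitude |∇z| = √(a² + b²) = √(0.32523 + 0.01514) = 0.58342.
True dip = arctan(0.58342) = 30.3°, dipping toward ESE (azimuth ≈ 102°).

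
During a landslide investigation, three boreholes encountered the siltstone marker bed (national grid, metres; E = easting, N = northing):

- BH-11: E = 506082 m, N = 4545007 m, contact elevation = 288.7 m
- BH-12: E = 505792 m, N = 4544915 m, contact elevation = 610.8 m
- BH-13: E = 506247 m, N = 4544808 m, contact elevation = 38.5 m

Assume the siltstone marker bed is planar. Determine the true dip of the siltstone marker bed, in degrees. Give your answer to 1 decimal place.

Two edge vectors: BH-11→BH-12 = (-290, -92, 322.1), BH-11→BH-13 = (165, -199, -250.2).
Normal n = (BH-11→BH-12) × (BH-11→BH-13) = (87116.3, -19411.5, 72890).
So ∂z/∂E = −n_x/n_z = −1.19517 and ∂z/∂N = −n_y/n_z = 0.26631.
Gradient magnitude |∇z| = √(a² + b²) = √(1.42844 + 0.07092) = 1.22449.
True dip = arctan(1.22449) = 50.8°, dipping toward ESE (azimuth ≈ 103°).

50.8°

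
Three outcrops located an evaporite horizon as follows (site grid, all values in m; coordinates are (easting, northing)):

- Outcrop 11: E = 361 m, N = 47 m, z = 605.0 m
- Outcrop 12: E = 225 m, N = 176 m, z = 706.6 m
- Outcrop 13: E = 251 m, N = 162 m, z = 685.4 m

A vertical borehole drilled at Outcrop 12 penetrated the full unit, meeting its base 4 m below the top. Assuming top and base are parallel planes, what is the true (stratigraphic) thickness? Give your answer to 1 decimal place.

2.9 m

Two edge vectors: Outcrop 11→Outcrop 12 = (-136, 129, 101.6), Outcrop 11→Outcrop 13 = (-110, 115, 80.4).
Normal n = (Outcrop 11→Outcrop 12) × (Outcrop 11→Outcrop 13) = (-1312.4, -241.6, -1450).
So ∂z/∂E = −n_x/n_z = −0.90510 and ∂z/∂N = −n_y/n_z = −0.16662.
|∇z| = √(a²+b²) = 0.92031, so dip δ = arctan(0.92031) = 42.62°.
True thickness = vertical thickness × cos δ = 4 × cos 42.62° = 2.9 m.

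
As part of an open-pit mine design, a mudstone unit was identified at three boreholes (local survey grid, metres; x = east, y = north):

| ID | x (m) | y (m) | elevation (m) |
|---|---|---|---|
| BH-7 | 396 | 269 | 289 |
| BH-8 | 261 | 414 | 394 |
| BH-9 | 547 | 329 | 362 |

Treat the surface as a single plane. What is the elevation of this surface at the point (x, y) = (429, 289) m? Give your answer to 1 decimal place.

Two edge vectors: BH-7→BH-8 = (-135, 145, 105), BH-7→BH-9 = (151, 60, 73).
Normal n = (BH-7→BH-8) × (BH-7→BH-9) = (4285, 25710, -29995).
So ∂z/∂x = −n_x/n_z = 0.14286 and ∂z/∂y = −n_y/n_z = 0.85714.
Intercept c from BH-7: 289 − 56.57 − 230.57 = 1.86.
At (429, 289): z = 61.3 + 247.7 + 1.86 = 310.9 m.

310.9 m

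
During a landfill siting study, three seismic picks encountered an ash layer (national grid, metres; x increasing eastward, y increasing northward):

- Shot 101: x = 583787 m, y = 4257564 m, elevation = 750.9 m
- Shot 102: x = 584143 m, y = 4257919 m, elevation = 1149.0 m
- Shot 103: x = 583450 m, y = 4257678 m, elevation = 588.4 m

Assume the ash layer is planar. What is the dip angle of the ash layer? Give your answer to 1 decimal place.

Let the plane be z = a·x + b·y + c.
Shot 102−Shot 101: 356a + 355b = 398.1;  Shot 103−Shot 101: −337a + 114b = −162.5.
Solving gives a = 0.64331, b = 0.47628.
Gradient magnitude |∇z| = √(a² + b²) = √(0.41385 + 0.22685) = 0.80044.
True dip = arctan(0.80044) = 38.7°, dipping toward SW (azimuth ≈ 233°).

38.7°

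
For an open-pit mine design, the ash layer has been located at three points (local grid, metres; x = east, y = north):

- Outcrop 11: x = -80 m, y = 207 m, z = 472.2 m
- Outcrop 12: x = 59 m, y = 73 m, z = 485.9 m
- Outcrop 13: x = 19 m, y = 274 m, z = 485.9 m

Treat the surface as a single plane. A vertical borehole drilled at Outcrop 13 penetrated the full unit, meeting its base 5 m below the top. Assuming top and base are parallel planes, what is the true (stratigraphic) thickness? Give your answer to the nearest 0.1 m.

5.0 m

Two edge vectors: Outcrop 11→Outcrop 12 = (139, -134, 13.7), Outcrop 11→Outcrop 13 = (99, 67, 13.7).
Normal n = (Outcrop 11→Outcrop 12) × (Outcrop 11→Outcrop 13) = (-2753.7, -548, 22579).
So ∂z/∂x = −n_x/n_z = 0.12196 and ∂z/∂y = −n_y/n_z = 0.02427.
|∇z| = √(a²+b²) = 0.12435, so dip δ = arctan(0.12435) = 7.09°.
True thickness = vertical thickness × cos δ = 5 × cos 7.09° = 5.0 m.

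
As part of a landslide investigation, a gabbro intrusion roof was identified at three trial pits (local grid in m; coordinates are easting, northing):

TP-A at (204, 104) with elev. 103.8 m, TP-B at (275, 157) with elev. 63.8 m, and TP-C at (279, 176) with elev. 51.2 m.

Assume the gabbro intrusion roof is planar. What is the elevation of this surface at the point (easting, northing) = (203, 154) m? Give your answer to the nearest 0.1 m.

Two edge vectors: TP-A→TP-B = (71, 53, -40), TP-A→TP-C = (75, 72, -52.6).
Normal n = (TP-A→TP-B) × (TP-A→TP-C) = (92.2, 734.6, 1137).
So ∂z/∂easting = −n_x/n_z = −0.08109 and ∂z/∂northing = −n_y/n_z = −0.64609.
Intercept c from TP-A: 103.8 + 16.54 + 67.19 = 187.54.
At (203, 154): z = −16.5 − 99.5 + 187.54 = 71.6 m.

71.6 m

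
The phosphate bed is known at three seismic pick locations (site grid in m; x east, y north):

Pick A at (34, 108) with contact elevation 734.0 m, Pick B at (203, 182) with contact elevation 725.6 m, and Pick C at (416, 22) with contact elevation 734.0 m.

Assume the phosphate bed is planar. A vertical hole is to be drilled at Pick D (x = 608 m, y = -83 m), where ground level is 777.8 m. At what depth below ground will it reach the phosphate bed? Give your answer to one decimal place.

Let the plane be z = a·x + b·y + c.
Pick B−Pick A: 169a + 74b = −8.4;  Pick C−Pick A: 382a − 86b = 0.
Solving gives a = −0.01688, b = −0.07497.
Then c = 734 − a·34 − b·108 = 742.67.
At (608, -83): z_contact = −10.26 + 6.22 + 742.67 = 738.63 m.
Depth below ground = 777.8 − 738.63 = 39.2 m.

39.2 m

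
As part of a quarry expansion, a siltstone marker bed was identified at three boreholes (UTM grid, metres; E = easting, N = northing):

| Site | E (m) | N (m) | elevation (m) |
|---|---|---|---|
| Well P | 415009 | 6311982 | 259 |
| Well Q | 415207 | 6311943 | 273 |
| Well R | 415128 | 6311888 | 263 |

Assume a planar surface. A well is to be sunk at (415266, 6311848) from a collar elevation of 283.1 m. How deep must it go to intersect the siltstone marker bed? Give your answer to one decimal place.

Two edge vectors: Well P→Well Q = (198, -39, 14), Well P→Well R = (119, -94, 4).
Normal n = (Well P→Well Q) × (Well P→Well R) = (1160, 874, -13971).
So ∂z/∂E = −n_x/n_z = 0.083029132 and ∂z/∂N = −n_y/n_z = 0.062558156.
Intercept c from Well P: 259 − 34457.84 − 394865.96 = −429064.79.
At (415266, 6311848): z_contact = 34479.18 + 394857.57 − 429064.79 = 271.96 m.
Depth below ground = 283.1 − 271.96 = 11.1 m.

11.1 m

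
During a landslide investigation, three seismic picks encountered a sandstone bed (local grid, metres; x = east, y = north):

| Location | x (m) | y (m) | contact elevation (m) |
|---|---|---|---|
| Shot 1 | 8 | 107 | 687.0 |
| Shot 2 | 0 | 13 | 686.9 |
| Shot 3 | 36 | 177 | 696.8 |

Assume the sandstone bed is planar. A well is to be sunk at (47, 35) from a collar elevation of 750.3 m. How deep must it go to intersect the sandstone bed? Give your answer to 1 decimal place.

43.5 m

Two edge vectors: Shot 1→Shot 2 = (-8, -94, -0.1), Shot 1→Shot 3 = (28, 70, 9.8).
Normal n = (Shot 1→Shot 2) × (Shot 1→Shot 3) = (-914.2, 75.6, 2072).
So ∂z/∂x = −n_x/n_z = 0.44122 and ∂z/∂y = −n_y/n_z = −0.03649.
Intercept c from Shot 1: 687 − 3.53 + 3.90 = 687.37.
At (47, 35): z_contact = 20.74 − 1.28 + 687.37 = 706.83 m.
Depth below ground = 750.3 − 706.83 = 43.5 m.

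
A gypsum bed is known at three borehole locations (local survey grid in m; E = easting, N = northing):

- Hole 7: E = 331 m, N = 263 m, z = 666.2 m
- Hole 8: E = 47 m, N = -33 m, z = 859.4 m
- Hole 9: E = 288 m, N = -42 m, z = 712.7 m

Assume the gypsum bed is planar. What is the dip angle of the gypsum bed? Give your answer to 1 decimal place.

31.6°

Two edge vectors: Hole 7→Hole 8 = (-284, -296, 193.2), Hole 7→Hole 9 = (-43, -305, 46.5).
Normal n = (Hole 7→Hole 8) × (Hole 7→Hole 9) = (45162, 4898.4, 73892).
So ∂z/∂E = −n_x/n_z = −0.61119 and ∂z/∂N = −n_y/n_z = −0.06629.
Gradient magnitude |∇z| = √(a² + b²) = √(0.37355 + 0.00439) = 0.61477.
True dip = arctan(0.61477) = 31.6°, dipping toward E (azimuth ≈ 084°).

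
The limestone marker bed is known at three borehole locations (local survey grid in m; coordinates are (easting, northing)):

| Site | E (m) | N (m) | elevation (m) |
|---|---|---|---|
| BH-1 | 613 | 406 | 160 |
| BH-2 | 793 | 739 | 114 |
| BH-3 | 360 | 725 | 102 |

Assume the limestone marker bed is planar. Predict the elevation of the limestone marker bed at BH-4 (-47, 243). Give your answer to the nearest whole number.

164 m

Let the plane be z = a·E + b·N + c.
BH-2−BH-1: 180a + 333b = −46;  BH-3−BH-1: −253a + 319b = −58.
Solving gives a = 0.03275, b = −0.15584.
Then c = 160 − a·613 − b·406 = 203.19.
At (-47, 243): z = −1.5 − 37.9 + 203.19 = 163.8 m.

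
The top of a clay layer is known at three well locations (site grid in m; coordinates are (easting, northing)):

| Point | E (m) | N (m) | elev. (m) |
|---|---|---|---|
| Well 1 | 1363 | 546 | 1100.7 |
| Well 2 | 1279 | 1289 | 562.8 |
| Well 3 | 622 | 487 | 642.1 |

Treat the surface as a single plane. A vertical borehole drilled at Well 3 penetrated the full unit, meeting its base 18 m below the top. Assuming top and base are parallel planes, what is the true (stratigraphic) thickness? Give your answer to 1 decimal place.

13.2 m

Two edge vectors: Well 1→Well 2 = (-84, 743, -537.9), Well 1→Well 3 = (-741, -59, -458.6).
Normal n = (Well 1→Well 2) × (Well 1→Well 3) = (-372475.9, 360061.5, 555519).
So ∂z/∂E = −n_x/n_z = 0.67050 and ∂z/∂N = −n_y/n_z = −0.64815.
|∇z| = √(a²+b²) = 0.93256, so dip δ = arctan(0.93256) = 43.00°.
True thickness = vertical thickness × cos δ = 18 × cos 43.00° = 13.2 m.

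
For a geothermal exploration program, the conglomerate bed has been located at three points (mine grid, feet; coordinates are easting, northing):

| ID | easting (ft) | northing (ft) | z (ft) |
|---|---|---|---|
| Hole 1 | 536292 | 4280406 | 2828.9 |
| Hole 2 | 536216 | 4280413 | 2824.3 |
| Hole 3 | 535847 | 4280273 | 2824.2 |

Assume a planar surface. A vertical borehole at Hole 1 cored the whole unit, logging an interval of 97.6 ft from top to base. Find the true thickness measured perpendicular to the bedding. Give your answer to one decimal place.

Let the plane be z = a·easting + b·northing + c.
Hole 2−Hole 1: −76a + 7b = −4.6;  Hole 3−Hole 1: −445a − 133b = −4.7.
Solving gives a = 0.04876, b = −0.12779.
|∇z| = √(a²+b²) = 0.13678, so dip δ = arctan(0.13678) = 7.79°.
True thickness = vertical thickness × cos δ = 97.6 × cos 7.79° = 96.7 ft.

96.7 ft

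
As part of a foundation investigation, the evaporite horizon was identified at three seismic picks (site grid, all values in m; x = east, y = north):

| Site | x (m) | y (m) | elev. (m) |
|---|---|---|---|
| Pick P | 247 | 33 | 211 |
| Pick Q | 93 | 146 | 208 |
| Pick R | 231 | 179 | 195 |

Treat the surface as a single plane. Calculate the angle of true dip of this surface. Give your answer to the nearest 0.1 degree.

7.7°

Let the plane be z = a·x + b·y + c.
Pick Q−Pick P: −154a + 113b = −3;  Pick R−Pick P: −16a + 146b = −16.
Solving gives a = −0.06626, b = −0.11685.
Gradient magnitude |∇z| = √(a² + b²) = √(0.00439 + 0.01365) = 0.13433.
True dip = arctan(0.13433) = 7.7°, dipping toward NNE (azimuth ≈ 030°).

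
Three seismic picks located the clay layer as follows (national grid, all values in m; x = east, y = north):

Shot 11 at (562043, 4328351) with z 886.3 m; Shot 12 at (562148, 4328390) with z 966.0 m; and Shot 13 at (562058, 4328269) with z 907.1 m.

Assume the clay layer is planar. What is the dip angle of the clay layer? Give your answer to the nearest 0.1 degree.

Let the plane be z = a·x + b·y + c.
Shot 12−Shot 11: 105a + 39b = 79.7;  Shot 13−Shot 11: 15a − 82b = 20.8.
Solving gives a = 0.79898, b = −0.10750.
Gradient magnitude |∇z| = √(a² + b²) = √(0.63837 + 0.01156) = 0.80618.
True dip = arctan(0.80618) = 38.9°, dipping toward W (azimuth ≈ 278°).

38.9°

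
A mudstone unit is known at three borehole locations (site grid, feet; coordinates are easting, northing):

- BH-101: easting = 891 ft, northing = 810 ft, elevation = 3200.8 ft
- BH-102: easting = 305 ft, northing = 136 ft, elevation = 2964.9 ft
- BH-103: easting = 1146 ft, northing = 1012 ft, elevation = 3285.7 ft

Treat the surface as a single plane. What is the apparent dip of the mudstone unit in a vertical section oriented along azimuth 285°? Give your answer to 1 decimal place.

Let the plane be z = a·easting + b·northing + c.
BH-102−BH-101: −586a − 674b = −235.9;  BH-103−BH-101: 255a + 202b = 84.9.
Solving gives a = 0.17890, b = 0.19446.
Unit vector along 285° is (sin 285°, cos 285°) = (-0.9659, 0.2588).
Slope in that direction = a·(-0.9659) + b·(0.2588) = −0.12247.
Apparent dip = arctan|0.12247| = 7.0° (true dip is 14.8°, so apparent ≤ true as expected).

7.0°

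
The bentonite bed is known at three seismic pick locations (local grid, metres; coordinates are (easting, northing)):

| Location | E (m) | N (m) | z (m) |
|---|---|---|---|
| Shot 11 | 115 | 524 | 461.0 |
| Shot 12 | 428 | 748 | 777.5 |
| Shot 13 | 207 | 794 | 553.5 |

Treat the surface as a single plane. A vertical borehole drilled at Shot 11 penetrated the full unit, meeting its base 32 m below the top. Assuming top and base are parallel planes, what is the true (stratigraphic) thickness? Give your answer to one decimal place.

Let the plane be z = a·E + b·N + c.
Shot 12−Shot 11: 313a + 224b = 316.5;  Shot 13−Shot 11: 92a + 270b = 92.5.
Solving gives a = 1.01304, b = −0.00259.
|∇z| = √(a²+b²) = 1.01304, so dip δ = arctan(1.01304) = 45.37°.
True thickness = vertical thickness × cos δ = 32 × cos 45.37° = 22.5 m.

22.5 m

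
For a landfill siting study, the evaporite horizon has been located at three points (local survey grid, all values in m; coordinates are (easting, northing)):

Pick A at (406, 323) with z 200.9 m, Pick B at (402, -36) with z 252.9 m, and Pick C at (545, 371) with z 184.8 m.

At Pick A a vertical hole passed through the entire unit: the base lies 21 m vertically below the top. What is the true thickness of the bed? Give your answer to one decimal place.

20.7 m

Let the plane be z = a·E + b·N + c.
Pick B−Pick A: −4a − 359b = 52;  Pick C−Pick A: 139a + 48b = −16.1.
Solving gives a = −0.06606, b = −0.14411.
|∇z| = √(a²+b²) = 0.15853, so dip δ = arctan(0.15853) = 9.01°.
True thickness = vertical thickness × cos δ = 21 × cos 9.01° = 20.7 m.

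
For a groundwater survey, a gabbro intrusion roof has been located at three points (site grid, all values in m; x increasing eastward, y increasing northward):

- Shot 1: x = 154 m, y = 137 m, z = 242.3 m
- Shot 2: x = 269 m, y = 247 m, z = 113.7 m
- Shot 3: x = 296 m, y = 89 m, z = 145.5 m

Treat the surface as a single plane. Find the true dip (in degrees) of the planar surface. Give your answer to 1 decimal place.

40.8°

Let the plane be z = a·x + b·y + c.
Shot 2−Shot 1: 115a + 110b = −128.6;  Shot 3−Shot 1: 142a − 48b = −96.8.
Solving gives a = −0.79569, b = −0.33724.
Gradient magnitude |∇z| = √(a² + b²) = √(0.63312 + 0.11373) = 0.86420.
True dip = arctan(0.86420) = 40.8°, dipping toward ENE (azimuth ≈ 067°).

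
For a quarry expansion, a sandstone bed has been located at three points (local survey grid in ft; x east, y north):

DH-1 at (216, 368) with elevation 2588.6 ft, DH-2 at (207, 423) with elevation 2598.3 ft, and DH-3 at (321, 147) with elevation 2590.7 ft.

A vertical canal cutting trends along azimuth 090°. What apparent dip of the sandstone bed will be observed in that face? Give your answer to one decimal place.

30.8°

Let the plane be z = a·x + b·y + c.
DH-2−DH-1: −9a + 55b = 9.7;  DH-3−DH-1: 105a − 221b = 2.1.
Solving gives a = 0.59672, b = 0.27401.
Unit vector along 090° is (sin 90°, cos 90°) = (1.0000, 0.0000).
Slope in that direction = a·(1.0000) + b·(0.0000) = 0.59672.
Apparent dip = arctan|0.59672| = 30.8° (true dip is 33.3°, so apparent ≤ true as expected).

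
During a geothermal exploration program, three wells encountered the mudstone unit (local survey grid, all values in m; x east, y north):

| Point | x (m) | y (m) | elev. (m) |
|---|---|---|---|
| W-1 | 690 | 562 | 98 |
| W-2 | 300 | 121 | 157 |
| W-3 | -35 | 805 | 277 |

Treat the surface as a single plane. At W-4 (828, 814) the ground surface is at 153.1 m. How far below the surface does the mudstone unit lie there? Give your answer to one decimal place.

69.7 m

Two edge vectors: W-1→W-2 = (-390, -441, 59), W-1→W-3 = (-725, 243, 179).
Normal n = (W-1→W-2) × (W-1→W-3) = (-93276, 27035, -414495).
So ∂z/∂x = −n_x/n_z = −0.22504 and ∂z/∂y = −n_y/n_z = 0.06522.
Intercept c from W-1: 98 + 155.27 − 36.66 = 216.62.
At (828, 814): z_contact = −186.33 + 53.09 + 216.62 = 83.38 m.
Depth below ground = 153.1 − 83.38 = 69.7 m.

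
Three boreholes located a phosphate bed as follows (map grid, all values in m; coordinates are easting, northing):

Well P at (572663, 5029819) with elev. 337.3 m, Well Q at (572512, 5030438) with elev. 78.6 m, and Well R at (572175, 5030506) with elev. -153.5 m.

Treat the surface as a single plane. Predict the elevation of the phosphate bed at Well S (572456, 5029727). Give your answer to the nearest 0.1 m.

229.9 m

Let the plane be z = a·easting + b·northing + c.
Well Q−Well P: −151a + 619b = −258.7;  Well R−Well P: −488a + 687b = −490.8.
Solving gives a = 0.635683566, b = −0.262862329.
Then c = 337.3 − a·572663 − b·5029819 = 958454.78.
At (572456, 5029727): z = 363900.9 − 1322125.8 + 958454.78 = 229.9 m.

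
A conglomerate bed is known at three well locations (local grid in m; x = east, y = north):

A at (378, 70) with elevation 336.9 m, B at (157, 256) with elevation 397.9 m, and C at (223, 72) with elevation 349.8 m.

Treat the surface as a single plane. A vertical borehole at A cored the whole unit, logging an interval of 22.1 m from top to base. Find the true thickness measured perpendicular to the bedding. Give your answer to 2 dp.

21.46 m

Let the plane be z = a·x + b·y + c.
B−A: −221a + 186b = 61;  C−A: −155a + 2b = 12.9.
Solving gives a = −0.08022, b = 0.23264.
|∇z| = √(a²+b²) = 0.24608, so dip δ = arctan(0.24608) = 13.82°.
True thickness = vertical thickness × cos δ = 22.1 × cos 13.82° = 21.46 m.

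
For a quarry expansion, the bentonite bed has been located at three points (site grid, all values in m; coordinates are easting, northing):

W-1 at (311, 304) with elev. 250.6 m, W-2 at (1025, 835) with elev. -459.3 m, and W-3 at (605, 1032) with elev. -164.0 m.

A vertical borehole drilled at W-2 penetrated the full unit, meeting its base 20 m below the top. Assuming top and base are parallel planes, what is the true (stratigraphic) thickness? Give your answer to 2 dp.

15.24 m

Let the plane be z = a·easting + b·northing + c.
W-2−W-1: 714a + 531b = −709.9;  W-3−W-1: 294a + 728b = −414.6.
Solving gives a = −0.81571, b = −0.24009.
|∇z| = √(a²+b²) = 0.85030, so dip δ = arctan(0.85030) = 40.37°.
True thickness = vertical thickness × cos δ = 20 × cos 40.37° = 15.24 m.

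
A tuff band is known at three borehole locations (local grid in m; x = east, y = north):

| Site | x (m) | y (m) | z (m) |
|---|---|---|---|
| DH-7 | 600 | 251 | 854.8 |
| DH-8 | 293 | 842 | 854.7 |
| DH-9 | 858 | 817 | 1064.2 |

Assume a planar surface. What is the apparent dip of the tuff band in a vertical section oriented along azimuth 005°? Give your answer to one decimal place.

Two edge vectors: DH-7→DH-8 = (-307, 591, -0.1), DH-7→DH-9 = (258, 566, 209.4).
Normal n = (DH-7→DH-8) × (DH-7→DH-9) = (123812, 64260, -326240).
So ∂z/∂x = −n_x/n_z = 0.37951 and ∂z/∂y = −n_y/n_z = 0.19697.
Unit vector along 005° is (sin 5°, cos 5°) = (0.0872, 0.9962).
Slope in that direction = a·(0.0872) + b·(0.9962) = 0.22930.
Apparent dip = arctan|0.22930| = 12.9° (true dip is 23.2°, so apparent ≤ true as expected).

12.9°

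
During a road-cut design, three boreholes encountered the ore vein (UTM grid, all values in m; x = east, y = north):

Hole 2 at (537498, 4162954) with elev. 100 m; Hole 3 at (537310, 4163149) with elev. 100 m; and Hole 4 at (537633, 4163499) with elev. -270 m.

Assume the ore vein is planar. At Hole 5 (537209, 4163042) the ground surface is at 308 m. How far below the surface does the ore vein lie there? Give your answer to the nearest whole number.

Two edge vectors: Hole 2→Hole 3 = (-188, 195, 0), Hole 2→Hole 4 = (135, 545, -370).
Normal n = (Hole 2→Hole 3) × (Hole 2→Hole 4) = (-72150, -69560, -128785).
So ∂z/∂x = −n_x/n_z = −0.56023605 and ∂z/∂y = −n_y/n_z = −0.54012501.
Intercept c from Hole 2: 100 + 301125.76 + 2248515.59 = 2549741.35.
At (537209, 4163042): z_contact = −300963.8 − 2248563.1 + 2549741.35 = 214.4 m.
Depth below ground = 308 − 214.4 = 94 m.

94 m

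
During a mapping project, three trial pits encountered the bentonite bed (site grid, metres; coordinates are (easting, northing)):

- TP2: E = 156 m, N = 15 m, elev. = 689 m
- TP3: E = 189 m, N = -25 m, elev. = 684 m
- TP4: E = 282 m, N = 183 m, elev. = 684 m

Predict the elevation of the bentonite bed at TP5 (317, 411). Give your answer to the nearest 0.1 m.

Let the plane be z = a·E + b·N + c.
TP3−TP2: 33a − 40b = −5;  TP4−TP2: 126a + 168b = −5.
Solving gives a = −0.09826, b = 0.04393.
Then c = 689 − a·156 − b·15 = 703.67.
At (317, 411): z = −31.1 + 18.1 + 703.67 = 690.6 m.

690.6 m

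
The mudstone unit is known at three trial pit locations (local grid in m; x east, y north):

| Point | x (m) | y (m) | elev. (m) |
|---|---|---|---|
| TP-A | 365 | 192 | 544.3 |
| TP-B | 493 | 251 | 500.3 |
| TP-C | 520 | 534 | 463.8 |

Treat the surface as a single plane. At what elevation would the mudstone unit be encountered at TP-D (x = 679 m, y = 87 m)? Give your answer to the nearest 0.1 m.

461.5 m

Two edge vectors: TP-A→TP-B = (128, 59, -44), TP-A→TP-C = (155, 342, -80.5).
Normal n = (TP-A→TP-B) × (TP-A→TP-C) = (10298.5, 3484, 34631).
So ∂z/∂x = −n_x/n_z = −0.29738 and ∂z/∂y = −n_y/n_z = −0.10060.
Intercept c from TP-A: 544.3 + 108.54 + 19.32 = 672.16.
At (679, 87): z = −201.9 − 8.8 + 672.16 = 461.5 m.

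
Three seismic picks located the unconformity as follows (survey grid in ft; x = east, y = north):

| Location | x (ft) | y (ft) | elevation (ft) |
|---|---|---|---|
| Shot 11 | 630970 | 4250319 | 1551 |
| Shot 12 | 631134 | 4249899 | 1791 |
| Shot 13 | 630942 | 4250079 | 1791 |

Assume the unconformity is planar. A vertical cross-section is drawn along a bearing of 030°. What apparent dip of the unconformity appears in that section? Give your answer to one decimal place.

50.3°

Let the plane be z = a·x + b·y + c.
Shot 12−Shot 11: 164a − 420b = 240;  Shot 13−Shot 11: −28a − 240b = 240.
Solving gives a = −0.84507, b = −0.90141.
Unit vector along 030° is (sin 30°, cos 30°) = (0.5000, 0.8660).
Slope in that direction = a·(0.5000) + b·(0.8660) = −1.20318.
Apparent dip = arctan|1.20318| = 50.3° (true dip is 51.0°, so apparent ≤ true as expected).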